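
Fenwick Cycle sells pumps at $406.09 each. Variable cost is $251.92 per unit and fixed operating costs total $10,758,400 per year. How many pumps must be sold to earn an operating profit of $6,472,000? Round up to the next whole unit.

111,763 pumps

Each unit contributes $406.09 − $251.92 = $154.17.
Need Q such that Q × $154.17 − $10,758,400 = $6,472,000, i.e. Q = $17,230,400 / $154.17 = 111,762.34 → 111,763.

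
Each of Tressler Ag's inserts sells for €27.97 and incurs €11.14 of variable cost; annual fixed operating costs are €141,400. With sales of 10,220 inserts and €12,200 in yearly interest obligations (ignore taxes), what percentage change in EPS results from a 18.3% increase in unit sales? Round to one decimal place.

+171.0%

Total contribution margin = 10,220 × €16.83 = €172,002.60.
Subtracting fixed costs: EBIT = €172,002.60 − €141,400 = €30,602.60.
After interest of €12,200.00, pre-tax earnings = €18,402.60.
Degree of combined leverage = contribution ÷ (EBIT − I) = €172,002.60 ÷ €18,402.60 = 9.3466.
%ΔEPS = DCL × %ΔSales = 9.3466 × +18.3% = +171.0%.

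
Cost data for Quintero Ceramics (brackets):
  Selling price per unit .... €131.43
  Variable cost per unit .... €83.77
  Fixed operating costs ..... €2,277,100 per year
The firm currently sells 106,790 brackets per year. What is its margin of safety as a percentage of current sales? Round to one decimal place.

Each unit contributes €131.43 − €83.77 = €47.66. Break-even units = €2,277,100 ÷ €47.66 = 47,778.01; break-even revenue = 47,778.01 × €131.43 = €6,279,463.97.
Actual sales revenue = 106,790 × €131.43 = €14,035,409.70.
Margin of safety = (€14,035,409.70 − €6,279,463.97) ÷ €14,035,409.70 = 55.3%.

55.3%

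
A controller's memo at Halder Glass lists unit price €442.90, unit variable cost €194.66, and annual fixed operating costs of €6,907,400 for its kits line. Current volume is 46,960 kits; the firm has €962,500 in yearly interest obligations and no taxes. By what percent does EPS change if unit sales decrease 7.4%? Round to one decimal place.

Total contribution margin = 46,960 × €248.24 = €11,657,350.40.
Subtracting fixed costs: EBIT = €11,657,350.40 − €6,907,400 = €4,749,950.40.
Interest = €962,500.00, so EBIT − I = €3,787,450.40.
Degree of combined leverage = contribution ÷ (EBIT − I) = €11,657,350.40 ÷ €3,787,450.40 = 3.0779.
EPS therefore changes by 3.0779 × (-7.4%) = -22.8%.

-22.8%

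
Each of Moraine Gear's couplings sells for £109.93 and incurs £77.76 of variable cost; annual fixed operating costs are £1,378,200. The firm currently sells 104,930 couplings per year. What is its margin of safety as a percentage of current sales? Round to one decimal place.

59.2%

Each unit contributes £109.93 − £77.76 = £32.17. Break-even units = £1,378,200 ÷ £32.17 = 42,841.16; break-even revenue = 42,841.16 × £109.93 = £4,709,528.32.
Actual sales revenue = 104,930 × £109.93 = £11,534,954.90.
Margin of safety = (£11,534,954.90 − £4,709,528.32) ÷ £11,534,954.90 = 59.2%.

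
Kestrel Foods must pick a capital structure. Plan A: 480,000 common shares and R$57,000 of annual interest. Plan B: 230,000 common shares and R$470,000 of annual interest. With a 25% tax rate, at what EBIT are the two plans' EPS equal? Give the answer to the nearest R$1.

At indifference, (EBIT − 57,000)(1 − t)/480,000 = (EBIT − 470,000)(1 − t)/230,000.
Cancelling (1 − t) and cross-multiplying: 230,000·(EBIT − 57,000) = 480,000·(EBIT − 470,000).
EBIT × (480,000 − 230,000) = 470,000 × 480,000 − 57,000 × 230,000 = 212,490,000,000, so EBIT = 212,490,000,000 ÷ 250,000 = 849,960.00.

R$849,960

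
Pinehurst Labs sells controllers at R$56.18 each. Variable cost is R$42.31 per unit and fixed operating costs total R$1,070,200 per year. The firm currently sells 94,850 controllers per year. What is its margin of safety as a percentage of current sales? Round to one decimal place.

18.7%

Contribution margin per unit = R$56.18 − R$42.31 = R$13.87. Break-even units = R$1,070,200 ÷ R$13.87 = 77,159.34; break-even revenue = 77,159.34 × R$56.18 = R$4,334,811.54.
Current sales = 94,850 × R$56.18 = R$5,328,673.00.
Margin of safety = (R$5,328,673.00 − R$4,334,811.54) ÷ R$5,328,673.00 = 18.7%.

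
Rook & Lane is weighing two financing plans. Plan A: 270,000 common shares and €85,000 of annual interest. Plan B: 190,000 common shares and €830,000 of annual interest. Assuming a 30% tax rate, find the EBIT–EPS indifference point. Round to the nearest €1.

€2,599,375

Set EPS_A = EPS_B: (EBIT − €85,000)(1 − 0.30) ÷ 270,000 = (EBIT − €830,000)(1 − 0.30) ÷ 190,000.
The (1 − t) factor cancels: (EBIT − 85,000) × 190,000 = (EBIT − 830,000) × 270,000.
EBIT × (270,000 − 190,000) = 830,000 × 270,000 − 85,000 × 190,000 = 207,950,000,000, so EBIT = 207,950,000,000 ÷ 80,000 = 2,599,375.00.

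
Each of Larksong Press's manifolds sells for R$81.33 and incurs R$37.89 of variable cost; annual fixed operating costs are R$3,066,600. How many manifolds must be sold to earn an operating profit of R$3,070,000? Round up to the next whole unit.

Unit CM = price − variable cost = R$81.33 − R$37.89 = R$43.44.
Need Q such that Q × R$43.44 − R$3,066,600 = R$3,070,000, i.e. Q = R$6,136,600 / R$43.44 = 141,266.11 → 141,267.

141,267 manifolds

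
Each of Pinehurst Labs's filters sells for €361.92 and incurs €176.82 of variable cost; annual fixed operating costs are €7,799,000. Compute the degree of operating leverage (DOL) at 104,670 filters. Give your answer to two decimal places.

1.67

Contribution at this volume is 104,670 × €185.10 = €19,374,417.00.
Operating income = contribution − fixed costs = €19,374,417.00 − €7,799,000 = €11,575,417.00.
DOL = contribution ÷ EBIT = €19,374,417.00 ÷ €11,575,417.00 = 1.6738.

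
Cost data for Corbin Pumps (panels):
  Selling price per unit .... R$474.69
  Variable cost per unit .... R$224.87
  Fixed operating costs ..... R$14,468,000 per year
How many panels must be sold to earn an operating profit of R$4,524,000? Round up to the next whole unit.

76,023 panels

Contribution margin per unit = R$474.69 − R$224.87 = R$249.82.
Need Q such that Q × R$249.82 − R$14,468,000 = R$4,524,000, i.e. Q = R$18,992,000 / R$249.82 = 76,022.74 → 76,023.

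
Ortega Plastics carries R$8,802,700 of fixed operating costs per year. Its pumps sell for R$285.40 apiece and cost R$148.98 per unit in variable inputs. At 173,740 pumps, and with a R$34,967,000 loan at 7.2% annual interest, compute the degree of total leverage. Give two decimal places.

1.91

Total contribution margin = 173,740 × R$136.42 = R$23,701,610.80.
Operating income = contribution − fixed costs = R$23,701,610.80 − R$8,802,700 = R$14,898,910.80. Interest = R$2,517,624.00, so EBIT − I = R$12,381,286.80.
Degree of total leverage = total CM / (EBIT − interest) = R$23,701,610.80 / R$12,381,286.80 = 1.9143.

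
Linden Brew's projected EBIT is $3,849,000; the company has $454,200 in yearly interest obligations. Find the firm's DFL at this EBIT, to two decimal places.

1.13

Interest = $454,200.00.
Degree of financial leverage = EBIT / (EBIT − interest) = $3,849,000 / $3,394,800.00 = 1.1338.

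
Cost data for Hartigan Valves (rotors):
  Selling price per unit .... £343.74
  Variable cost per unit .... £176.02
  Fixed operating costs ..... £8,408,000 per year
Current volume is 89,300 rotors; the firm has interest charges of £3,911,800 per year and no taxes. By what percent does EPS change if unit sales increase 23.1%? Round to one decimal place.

+130.2%

At 89,300 units, contribution = 89,300 × £167.72 = £14,977,396.00.
Subtracting fixed costs: EBIT = £14,977,396.00 − £8,408,000 = £6,569,396.00.
After interest of £3,911,800.00, pre-tax earnings = £2,657,596.00.
DCL = total CM / (EBIT − I) = £14,977,396.00 / £2,657,596.00 = 5.6357.
%ΔEPS = DCL × %ΔSales = 5.6357 × +23.1% = +130.2%.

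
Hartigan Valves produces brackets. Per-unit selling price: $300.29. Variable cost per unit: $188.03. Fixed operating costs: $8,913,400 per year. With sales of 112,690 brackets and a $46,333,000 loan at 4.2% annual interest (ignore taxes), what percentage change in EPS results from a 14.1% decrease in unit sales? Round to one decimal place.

-99.6%

At 112,690 units, contribution = 112,690 × $112.26 = $12,650,579.40.
Subtracting fixed costs: EBIT = $12,650,579.40 − $8,913,400 = $3,737,179.40.
After interest of $1,945,986.00, pre-tax earnings = $1,791,193.40.
DCL = total CM / (EBIT − I) = $12,650,579.40 / $1,791,193.40 = 7.0627.
EPS therefore changes by 7.0627 × (-14.1%) = -99.6%.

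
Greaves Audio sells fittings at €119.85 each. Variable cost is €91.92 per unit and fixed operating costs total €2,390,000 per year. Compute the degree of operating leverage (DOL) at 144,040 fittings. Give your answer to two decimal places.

2.46

Total contribution margin = 144,040 × €27.93 = €4,023,037.20.
Subtracting fixed costs: EBIT = €4,023,037.20 − €2,390,000 = €1,633,037.20.
DOL = contribution ÷ EBIT = €4,023,037.20 ÷ €1,633,037.20 = 2.4635.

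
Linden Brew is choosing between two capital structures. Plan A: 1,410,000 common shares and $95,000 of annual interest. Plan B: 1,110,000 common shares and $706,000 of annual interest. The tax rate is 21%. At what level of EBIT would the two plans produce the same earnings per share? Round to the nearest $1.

At indifference, (EBIT − 95,000)(1 − t)/1,410,000 = (EBIT − 706,000)(1 − t)/1,110,000.
Cancelling (1 − t) and cross-multiplying: 1,110,000·(EBIT − 95,000) = 1,410,000·(EBIT − 706,000).
Solving, EBIT = (706,000·1,410,000 − 95,000·1,110,000) / (1,410,000 − 1,110,000) = 890,010,000,000 / 300,000 = 2,966,700.00.

$2,966,700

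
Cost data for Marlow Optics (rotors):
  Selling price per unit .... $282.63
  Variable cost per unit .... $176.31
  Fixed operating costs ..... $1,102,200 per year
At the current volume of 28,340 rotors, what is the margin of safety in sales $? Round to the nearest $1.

$5,079,761

Contribution margin per unit = $282.63 − $176.31 = $106.32. Break-even units = $1,102,200 ÷ $106.32 = 10,366.82; break-even revenue = 10,366.82 × $282.63 = $2,929,973.53.
Current sales = 28,340 × $282.63 = $8,009,734.20.
Margin of safety = $8,009,734.20 − $2,929,973.53 = $5,079,761.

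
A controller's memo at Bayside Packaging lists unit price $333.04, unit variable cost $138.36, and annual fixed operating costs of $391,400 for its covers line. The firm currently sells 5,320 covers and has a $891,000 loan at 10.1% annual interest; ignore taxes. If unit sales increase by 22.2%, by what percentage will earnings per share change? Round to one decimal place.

At 5,320 units, contribution = 5,320 × $194.68 = $1,035,697.60.
Subtracting fixed costs: EBIT = $1,035,697.60 − $391,400 = $644,297.60.
After interest of $89,991.00, pre-tax earnings = $554,306.60.
DCL = total CM / (EBIT − I) = $1,035,697.60 / $554,306.60 = 1.8685.
%ΔEPS = DCL × %ΔSales = 1.8685 × +22.2% = +41.5%.

+41.5%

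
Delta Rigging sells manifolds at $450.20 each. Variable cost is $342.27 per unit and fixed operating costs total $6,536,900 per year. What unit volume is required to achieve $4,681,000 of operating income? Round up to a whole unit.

Contribution margin per unit = $450.20 − $342.27 = $107.93.
Need Q such that Q × $107.93 − $6,536,900 = $4,681,000, i.e. Q = $11,217,900 / $107.93 = 103,936.81 → 103,937.

103,937 manifolds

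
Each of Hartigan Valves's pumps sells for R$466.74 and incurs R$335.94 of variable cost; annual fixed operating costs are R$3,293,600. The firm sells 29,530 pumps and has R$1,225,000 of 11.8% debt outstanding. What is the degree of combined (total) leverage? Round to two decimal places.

Total contribution margin = 29,530 × R$130.80 = R$3,862,524.00.
Operating income = contribution − fixed costs = R$3,862,524.00 − R$3,293,600 = R$568,924.00. Interest = R$144,550.00.
DOL = R$3,862,524.00 ÷ R$568,924.00 = 6.7892; DFL = R$568,924.00 ÷ R$424,374.00 = 1.3406.
Combined leverage = 6.7892 × 1.3406 = 9.1016.

9.10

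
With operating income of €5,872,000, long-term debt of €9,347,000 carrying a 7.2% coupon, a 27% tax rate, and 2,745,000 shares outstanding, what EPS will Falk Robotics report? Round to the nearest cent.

€1.38

Interest = €672,984.00, so EBT = €5,872,000 − €672,984.00 = €5,199,016.00.
After tax at 27%: net income = €5,199,016.00 × 0.73 = €3,795,281.68.
EPS = €3,795,281.68 ÷ 2,745,000 = €1.38.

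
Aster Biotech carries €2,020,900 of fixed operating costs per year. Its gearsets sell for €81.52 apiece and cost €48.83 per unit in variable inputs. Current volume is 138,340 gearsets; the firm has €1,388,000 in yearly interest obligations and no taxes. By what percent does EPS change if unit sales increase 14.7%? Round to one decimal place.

At 138,340 units, contribution = 138,340 × €32.69 = €4,522,334.60.
EBIT = €4,522,334.60 − €2,020,900 = €2,501,434.60.
Interest = €1,388,000.00, so EBIT − I = €1,113,434.60.
Degree of combined leverage = contribution ÷ (EBIT − I) = €4,522,334.60 ÷ €1,113,434.60 = 4.0616.
EPS therefore changes by 4.0616 × (+14.7%) = +59.7%.

+59.7%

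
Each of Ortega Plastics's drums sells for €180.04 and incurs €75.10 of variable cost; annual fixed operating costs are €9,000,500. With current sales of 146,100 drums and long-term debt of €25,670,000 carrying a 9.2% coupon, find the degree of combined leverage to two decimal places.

3.86

Contribution at this volume is 146,100 × €104.94 = €15,331,734.00.
Operating income = contribution − fixed costs = €15,331,734.00 − €9,000,500 = €6,331,234.00. Interest = €2,361,640.00, so EBIT − I = €3,969,594.00.
Degree of total leverage = total CM / (EBIT − interest) = €15,331,734.00 / €3,969,594.00 = 3.8623.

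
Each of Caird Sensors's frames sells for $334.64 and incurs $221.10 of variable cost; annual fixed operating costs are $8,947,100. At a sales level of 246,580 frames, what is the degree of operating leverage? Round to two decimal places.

Total contribution margin = 246,580 × $113.54 = $27,996,693.20.
Operating income = contribution − fixed costs = $27,996,693.20 − $8,947,100 = $19,049,593.20.
Degree of operating leverage = $27,996,693.20 / $19,049,593.20 = 1.4697.

1.47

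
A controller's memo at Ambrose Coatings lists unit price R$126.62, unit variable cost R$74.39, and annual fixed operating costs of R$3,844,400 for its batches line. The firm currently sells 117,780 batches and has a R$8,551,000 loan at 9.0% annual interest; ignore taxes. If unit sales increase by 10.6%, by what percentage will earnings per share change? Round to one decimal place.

At 117,780 units, contribution = 117,780 × R$52.23 = R$6,151,649.40.
Operating income = contribution − fixed costs = R$6,151,649.40 − R$3,844,400 = R$2,307,249.40.
Interest = R$769,590.00, so EBIT − I = R$1,537,659.40.
DCL = total CM / (EBIT − I) = R$6,151,649.40 / R$1,537,659.40 = 4.0007.
EPS therefore changes by 4.0007 × (+10.6%) = +42.4%.

+42.4%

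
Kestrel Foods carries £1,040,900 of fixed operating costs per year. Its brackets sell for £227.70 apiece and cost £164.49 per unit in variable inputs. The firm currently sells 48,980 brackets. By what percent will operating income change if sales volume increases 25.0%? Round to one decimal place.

+37.7%

Total contribution margin = 48,980 × £63.21 = £3,096,025.80.
Operating income = contribution − fixed costs = £3,096,025.80 − £1,040,900 = £2,055,125.80.
DOL = contribution ÷ EBIT = £3,096,025.80 ÷ £2,055,125.80 = 1.5065.
%ΔEBIT = DOL × %ΔSales = 1.5065 × +25.0% = +37.7%.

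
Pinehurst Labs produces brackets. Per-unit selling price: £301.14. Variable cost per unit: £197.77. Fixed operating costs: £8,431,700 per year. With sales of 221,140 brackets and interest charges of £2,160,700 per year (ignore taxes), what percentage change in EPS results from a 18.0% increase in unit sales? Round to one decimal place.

At 221,140 units, contribution = 221,140 × £103.37 = £22,859,241.80.
Subtracting fixed costs: EBIT = £22,859,241.80 − £8,431,700 = £14,427,541.80.
After interest of £2,160,700.00, pre-tax earnings = £12,266,841.80.
DCL = total CM / (EBIT − I) = £22,859,241.80 / £12,266,841.80 = 1.8635.
EPS therefore changes by 1.8635 × (+18.0%) = +33.5%.

+33.5%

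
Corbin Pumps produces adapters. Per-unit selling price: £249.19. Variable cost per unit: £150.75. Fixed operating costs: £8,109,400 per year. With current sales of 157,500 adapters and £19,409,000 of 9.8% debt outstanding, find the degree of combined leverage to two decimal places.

2.82

Contribution at this volume is 157,500 × £98.44 = £15,504,300.00.
EBIT = £15,504,300.00 − £8,109,400 = £7,394,900.00. Interest = £1,902,082.00, so EBIT − I = £5,492,818.00.
DCL = contribution ÷ (EBIT − I) = £15,504,300.00 ÷ £5,492,818.00 = 2.8226.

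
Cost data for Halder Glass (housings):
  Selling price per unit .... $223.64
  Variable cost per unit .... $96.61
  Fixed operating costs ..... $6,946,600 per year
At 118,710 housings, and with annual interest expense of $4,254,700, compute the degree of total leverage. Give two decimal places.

At 118,710 units, contribution = 118,710 × $127.03 = $15,079,731.30.
Subtracting fixed costs: EBIT = $15,079,731.30 − $6,946,600 = $8,133,131.30. Interest = $4,254,700.00, so EBIT − I = $3,878,431.30.
Degree of total leverage = total CM / (EBIT − interest) = $15,079,731.30 / $3,878,431.30 = 3.8881.

3.89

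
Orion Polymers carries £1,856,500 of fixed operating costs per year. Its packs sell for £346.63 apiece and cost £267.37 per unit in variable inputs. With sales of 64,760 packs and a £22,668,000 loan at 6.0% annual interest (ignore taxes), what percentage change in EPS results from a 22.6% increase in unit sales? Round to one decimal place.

At 64,760 units, contribution = 64,760 × £79.26 = £5,132,877.60.
EBIT = £5,132,877.60 − £1,856,500 = £3,276,377.60.
After interest of £1,360,080.00, pre-tax earnings = £1,916,297.60.
Degree of combined leverage = contribution ÷ (EBIT − I) = £5,132,877.60 ÷ £1,916,297.60 = 2.6785.
%ΔEPS = DCL × %ΔSales = 2.6785 × +22.6% = +60.5%.

+60.5%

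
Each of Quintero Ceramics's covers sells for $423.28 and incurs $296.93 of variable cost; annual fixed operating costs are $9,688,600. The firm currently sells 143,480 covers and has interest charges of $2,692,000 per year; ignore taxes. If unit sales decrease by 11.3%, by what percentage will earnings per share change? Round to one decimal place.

-35.6%

Contribution at this volume is 143,480 × $126.35 = $18,128,698.00.
Operating income = contribution − fixed costs = $18,128,698.00 − $9,688,600 = $8,440,098.00.
Interest = $2,692,000.00, so EBIT − I = $5,748,098.00.
DCL = total CM / (EBIT − I) = $18,128,698.00 / $5,748,098.00 = 3.1539.
EPS therefore changes by 3.1539 × (-11.3%) = -35.6%.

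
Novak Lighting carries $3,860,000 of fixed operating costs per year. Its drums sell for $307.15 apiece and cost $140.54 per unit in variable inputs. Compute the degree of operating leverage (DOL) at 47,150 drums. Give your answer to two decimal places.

At 47,150 units, contribution = 47,150 × $166.61 = $7,855,661.50.
Operating income = contribution − fixed costs = $7,855,661.50 − $3,860,000 = $3,995,661.50.
So DOL = total CM / EBIT = $7,855,661.50 / $3,995,661.50 = 1.9660.

1.97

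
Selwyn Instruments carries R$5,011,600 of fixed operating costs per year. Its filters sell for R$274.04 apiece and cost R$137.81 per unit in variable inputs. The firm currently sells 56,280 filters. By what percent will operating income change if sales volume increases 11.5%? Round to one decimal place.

+33.2%

At 56,280 units, contribution = 56,280 × R$136.23 = R$7,667,024.40.
Operating income = contribution − fixed costs = R$7,667,024.40 − R$5,011,600 = R$2,655,424.40.
DOL = contribution ÷ EBIT = R$7,667,024.40 ÷ R$2,655,424.40 = 2.8873.
So EBIT moves 2.8873 × (+11.5%) = +33.2%.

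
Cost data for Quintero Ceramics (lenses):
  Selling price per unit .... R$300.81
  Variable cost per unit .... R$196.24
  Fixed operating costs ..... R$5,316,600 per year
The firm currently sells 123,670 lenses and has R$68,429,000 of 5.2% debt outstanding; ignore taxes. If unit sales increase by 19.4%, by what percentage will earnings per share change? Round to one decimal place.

+61.8%

Contribution at this volume is 123,670 × R$104.57 = R$12,932,171.90.
Operating income = contribution − fixed costs = R$12,932,171.90 − R$5,316,600 = R$7,615,571.90.
Interest = R$3,558,308.00, so EBIT − I = R$4,057,263.90.
Degree of combined leverage = contribution ÷ (EBIT − I) = R$12,932,171.90 ÷ R$4,057,263.90 = 3.1874.
EPS therefore changes by 3.1874 × (+19.4%) = +61.8%.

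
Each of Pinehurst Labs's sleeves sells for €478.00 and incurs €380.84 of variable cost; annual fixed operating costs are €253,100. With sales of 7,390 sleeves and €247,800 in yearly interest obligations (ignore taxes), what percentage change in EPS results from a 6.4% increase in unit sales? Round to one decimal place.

+21.2%

At 7,390 units, contribution = 7,390 × €97.16 = €718,012.40.
Operating income = contribution − fixed costs = €718,012.40 − €253,100 = €464,912.40.
Interest = €247,800.00, so EBIT − I = €217,112.40.
Degree of combined leverage = contribution ÷ (EBIT − I) = €718,012.40 ÷ €217,112.40 = 3.3071.
%ΔEPS = DCL × %ΔSales = 3.3071 × +6.4% = +21.2%.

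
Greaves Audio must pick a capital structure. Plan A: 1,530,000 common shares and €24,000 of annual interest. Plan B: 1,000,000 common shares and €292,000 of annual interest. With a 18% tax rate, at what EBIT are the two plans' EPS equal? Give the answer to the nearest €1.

€797,660

At indifference, (EBIT − 24,000)(1 − t)/1,530,000 = (EBIT − 292,000)(1 − t)/1,000,000.
The (1 − t) factor cancels: (EBIT − 24,000) × 1,000,000 = (EBIT − 292,000) × 1,530,000.
EBIT × (1,530,000 − 1,000,000) = 292,000 × 1,530,000 − 24,000 × 1,000,000 = 422,760,000,000, so EBIT = 422,760,000,000 ÷ 530,000 = 797,660.38.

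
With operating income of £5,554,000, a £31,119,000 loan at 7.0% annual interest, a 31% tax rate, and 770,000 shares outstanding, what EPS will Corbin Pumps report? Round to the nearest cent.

£3.02

Interest = £2,178,330.00, so EBT = £5,554,000 − £2,178,330.00 = £3,375,670.00.
Net income = £3,375,670.00 × (1 − 0.31) = £2,329,212.30.
EPS = £2,329,212.30 ÷ 770,000 = £3.02.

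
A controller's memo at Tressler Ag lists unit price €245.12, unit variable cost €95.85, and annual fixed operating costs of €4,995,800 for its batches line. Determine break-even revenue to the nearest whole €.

CM per unit = €245.12 − €95.85 = €149.27; CM ratio = €149.27 / €245.12 = 0.6090.
Break-even revenue = fixed costs × price ÷ CM = €4,995,800 × €245.12 ÷ €149.27 = €8,203,728.

€8,203,728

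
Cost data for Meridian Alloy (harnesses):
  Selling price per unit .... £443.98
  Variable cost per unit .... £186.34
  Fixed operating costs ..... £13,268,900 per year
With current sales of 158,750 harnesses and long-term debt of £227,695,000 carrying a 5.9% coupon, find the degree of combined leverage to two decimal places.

Total contribution margin = 158,750 × £257.64 = £40,900,350.00.
Subtracting fixed costs: EBIT = £40,900,350.00 − £13,268,900 = £27,631,450.00. Interest = £13,434,005.00.
DOL = £40,900,350.00 ÷ £27,631,450.00 = 1.4802; DFL = £27,631,450.00 ÷ £14,197,445.00 = 1.9462.
Combined leverage = 1.4802 × 1.9462 = 2.8808.

2.88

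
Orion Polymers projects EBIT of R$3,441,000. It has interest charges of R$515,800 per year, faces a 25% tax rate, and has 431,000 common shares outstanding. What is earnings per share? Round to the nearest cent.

Pre-tax income = R$3,441,000 − R$515,800.00 = R$2,925,200.00.
After tax at 25%: net income = R$2,925,200.00 × 0.75 = R$2,193,900.00.
Per share: R$2,193,900.00 / 431,000 shares = R$5.09.

R$5.09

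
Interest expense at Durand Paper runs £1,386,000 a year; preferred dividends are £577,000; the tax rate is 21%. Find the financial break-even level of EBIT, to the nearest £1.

Grossing the preferred dividend up to pre-tax terms: £577,000 / (1 − 0.21) = £730,379.75.
Financial break-even EBIT = interest + D_p ÷ (1 − t) = £1,386,000 + £730,379.75 = £2,116,379.75.

£2,116,380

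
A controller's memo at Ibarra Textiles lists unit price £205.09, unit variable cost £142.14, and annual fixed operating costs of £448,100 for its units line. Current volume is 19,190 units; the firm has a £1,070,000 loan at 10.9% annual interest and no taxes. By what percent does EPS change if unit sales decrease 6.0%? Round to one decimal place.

-11.3%

At 19,190 units, contribution = 19,190 × £62.95 = £1,208,010.50.
EBIT = £1,208,010.50 − £448,100 = £759,910.50.
After interest of £116,630.00, pre-tax earnings = £643,280.50.
DCL = total CM / (EBIT − I) = £1,208,010.50 / £643,280.50 = 1.8779.
EPS therefore changes by 1.8779 × (-6.0%) = -11.3%.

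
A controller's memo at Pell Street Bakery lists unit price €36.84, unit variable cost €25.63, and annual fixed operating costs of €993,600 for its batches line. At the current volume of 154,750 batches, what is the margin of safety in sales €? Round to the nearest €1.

Each unit contributes €36.84 − €25.63 = €11.21. Break-even units = €993,600 ÷ €11.21 = 88,635.15; break-even revenue = 88,635.15 × €36.84 = €3,265,318.82.
Actual sales revenue = 154,750 × €36.84 = €5,700,990.00.
Margin of safety = €5,700,990.00 − €3,265,318.82 = €2,435,671.

€2,435,671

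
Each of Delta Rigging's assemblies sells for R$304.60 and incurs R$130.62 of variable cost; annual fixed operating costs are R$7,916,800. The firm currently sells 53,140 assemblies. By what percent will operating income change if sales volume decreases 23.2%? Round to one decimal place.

-161.5%

At 53,140 units, contribution = 53,140 × R$173.98 = R$9,245,297.20.
EBIT = R$9,245,297.20 − R$7,916,800 = R$1,328,497.20.
So DOL = total CM / EBIT = R$9,245,297.20 / R$1,328,497.20 = 6.9592.
Operating income changes by 6.9592 × -23.2% = -161.5%.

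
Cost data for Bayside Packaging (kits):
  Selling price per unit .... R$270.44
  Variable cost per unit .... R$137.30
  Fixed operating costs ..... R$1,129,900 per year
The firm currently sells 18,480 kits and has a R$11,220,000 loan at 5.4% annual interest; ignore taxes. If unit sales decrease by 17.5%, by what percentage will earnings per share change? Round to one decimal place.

-59.4%

At 18,480 units, contribution = 18,480 × R$133.14 = R$2,460,427.20.
EBIT = R$2,460,427.20 − R$1,129,900 = R$1,330,527.20.
After interest of R$605,880.00, pre-tax earnings = R$724,647.20.
Degree of combined leverage = contribution ÷ (EBIT − I) = R$2,460,427.20 ÷ R$724,647.20 = 3.3953.
EPS therefore changes by 3.3953 × (-17.5%) = -59.4%.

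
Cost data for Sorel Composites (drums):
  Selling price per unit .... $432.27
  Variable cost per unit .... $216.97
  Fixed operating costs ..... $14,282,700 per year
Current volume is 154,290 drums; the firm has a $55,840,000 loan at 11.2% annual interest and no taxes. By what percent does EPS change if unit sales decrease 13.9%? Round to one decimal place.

-36.4%

Contribution at this volume is 154,290 × $215.30 = $33,218,637.00.
Operating income = contribution − fixed costs = $33,218,637.00 − $14,282,700 = $18,935,937.00.
After interest of $6,254,080.00, pre-tax earnings = $12,681,857.00.
Degree of combined leverage = contribution ÷ (EBIT − I) = $33,218,637.00 ÷ $12,681,857.00 = 2.6194.
%ΔEPS = DCL × %ΔSales = 2.6194 × -13.9% = -36.4%.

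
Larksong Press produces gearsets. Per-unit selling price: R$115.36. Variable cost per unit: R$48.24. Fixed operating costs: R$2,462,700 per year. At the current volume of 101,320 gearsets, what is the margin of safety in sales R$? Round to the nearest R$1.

R$7,455,601

Contribution margin per unit = R$115.36 − R$48.24 = R$67.12. Break-even units = R$2,462,700 ÷ R$67.12 = 36,691.00; break-even revenue = 36,691.00 × R$115.36 = R$4,232,673.90.
Current sales = 101,320 × R$115.36 = R$11,688,275.20.
Margin of safety = R$11,688,275.20 − R$4,232,673.90 = R$7,455,601.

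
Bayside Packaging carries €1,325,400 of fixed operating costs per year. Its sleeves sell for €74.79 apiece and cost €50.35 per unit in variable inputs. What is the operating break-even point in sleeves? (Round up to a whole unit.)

Unit CM = price − variable cost = €74.79 − €50.35 = €24.44.
Break-even Q = €1,325,400 / €24.44 = 54,230.77 → 54,231 sleeves.

54,231 sleeves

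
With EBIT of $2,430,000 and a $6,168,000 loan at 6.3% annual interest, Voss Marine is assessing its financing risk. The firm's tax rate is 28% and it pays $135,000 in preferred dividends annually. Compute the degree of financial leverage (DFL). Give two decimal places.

Interest = $388,584.00.
Pre-tax preferred-dividend burden = $135,000 ÷ (1 − 0.28) = $187,500.00.
DFL = EBIT ÷ [EBIT − I − D_p/(1−t)] = $2,430,000 ÷ [$2,430,000 − $388,584.00 − $187,500.00] = $2,430,000 ÷ $1,853,916.00 = 1.3107.

1.31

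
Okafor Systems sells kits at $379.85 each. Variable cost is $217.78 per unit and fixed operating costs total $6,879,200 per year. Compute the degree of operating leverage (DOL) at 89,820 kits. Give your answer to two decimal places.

1.90

Total contribution margin = 89,820 × $162.07 = $14,557,127.40.
Operating income = contribution − fixed costs = $14,557,127.40 − $6,879,200 = $7,677,927.40.
So DOL = total CM / EBIT = $14,557,127.40 / $7,677,927.40 = 1.8960.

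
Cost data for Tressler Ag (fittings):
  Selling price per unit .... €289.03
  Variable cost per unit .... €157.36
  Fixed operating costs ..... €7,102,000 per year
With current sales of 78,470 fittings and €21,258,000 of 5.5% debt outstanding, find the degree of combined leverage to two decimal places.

Total contribution margin = 78,470 × €131.67 = €10,332,144.90.
Subtracting fixed costs: EBIT = €10,332,144.90 − €7,102,000 = €3,230,144.90. Interest = €1,169,190.00.
DOL = €10,332,144.90 ÷ €3,230,144.90 = 3.1987; DFL = €3,230,144.90 ÷ €2,060,954.90 = 1.5673.
DCL = DOL × DFL = 3.1987 × 1.5673 = 5.0133.

5.01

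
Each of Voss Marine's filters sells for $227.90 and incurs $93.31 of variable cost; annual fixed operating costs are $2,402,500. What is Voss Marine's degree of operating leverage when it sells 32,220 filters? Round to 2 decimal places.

At 32,220 units, contribution = 32,220 × $134.59 = $4,336,489.80.
Subtracting fixed costs: EBIT = $4,336,489.80 − $2,402,500 = $1,933,989.80.
DOL = contribution ÷ EBIT = $4,336,489.80 ÷ $1,933,989.80 = 2.2423.

2.24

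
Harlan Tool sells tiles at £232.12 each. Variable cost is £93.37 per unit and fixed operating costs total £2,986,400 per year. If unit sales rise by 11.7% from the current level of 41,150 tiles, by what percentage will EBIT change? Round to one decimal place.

At 41,150 units, contribution = 41,150 × £138.75 = £5,709,562.50.
Operating income = contribution − fixed costs = £5,709,562.50 − £2,986,400 = £2,723,162.50.
DOL = contribution ÷ EBIT = £5,709,562.50 ÷ £2,723,162.50 = 2.0967.
%ΔEBIT = DOL × %ΔSales = 2.0967 × +11.7% = +24.5%.

+24.5%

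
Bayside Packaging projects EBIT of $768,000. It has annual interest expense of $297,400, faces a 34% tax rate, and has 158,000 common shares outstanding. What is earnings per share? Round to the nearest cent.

Interest = $297,400.00, so EBT = $768,000 − $297,400.00 = $470,600.00.
After tax at 34%: net income = $470,600.00 × 0.66 = $310,596.00.
Per share: $310,596.00 / 158,000 shares = $1.97.

$1.97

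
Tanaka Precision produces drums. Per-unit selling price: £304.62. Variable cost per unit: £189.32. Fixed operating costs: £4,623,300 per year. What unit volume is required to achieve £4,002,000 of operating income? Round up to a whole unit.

Unit CM = price − variable cost = £304.62 − £189.32 = £115.30.
Required volume = (fixed costs + target profit) ÷ CM = (£4,623,300 + £4,002,000) ÷ £115.30 = 74,807.46, so 74,808 drums.

74,808 drums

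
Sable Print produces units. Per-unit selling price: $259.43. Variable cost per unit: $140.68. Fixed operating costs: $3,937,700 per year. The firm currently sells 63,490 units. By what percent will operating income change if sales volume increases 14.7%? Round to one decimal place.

Total contribution margin = 63,490 × $118.75 = $7,539,437.50.
Operating income = contribution − fixed costs = $7,539,437.50 − $3,937,700 = $3,601,737.50.
Degree of operating leverage = $7,539,437.50 / $3,601,737.50 = 2.0933.
Operating income changes by 2.0933 × +14.7% = +30.8%.

+30.8%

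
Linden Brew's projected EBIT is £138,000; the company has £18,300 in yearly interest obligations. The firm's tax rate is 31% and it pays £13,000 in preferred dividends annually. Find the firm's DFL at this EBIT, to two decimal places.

1.37

Interest = £18,300.00.
Preferred dividends grossed up pre-tax: £13,000 / (1 − 0.31) = £18,840.58.
DFL = EBIT ÷ [EBIT − I − D_p/(1−t)] = £138,000 ÷ [£138,000 − £18,300.00 − £18,840.58] = £138,000 ÷ £100,859.42 = 1.3682.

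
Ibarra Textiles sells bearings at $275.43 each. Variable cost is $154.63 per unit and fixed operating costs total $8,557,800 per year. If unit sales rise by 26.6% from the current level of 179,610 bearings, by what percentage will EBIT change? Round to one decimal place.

+43.9%

At 179,610 units, contribution = 179,610 × $120.80 = $21,696,888.00.
EBIT = $21,696,888.00 − $8,557,800 = $13,139,088.00.
Degree of operating leverage = $21,696,888.00 / $13,139,088.00 = 1.6513.
%ΔEBIT = DOL × %ΔSales = 1.6513 × +26.6% = +43.9%.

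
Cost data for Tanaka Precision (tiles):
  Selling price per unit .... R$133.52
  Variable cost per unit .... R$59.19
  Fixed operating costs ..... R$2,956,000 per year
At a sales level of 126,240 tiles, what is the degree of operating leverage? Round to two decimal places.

Total contribution margin = 126,240 × R$74.33 = R$9,383,419.20.
Operating income = contribution − fixed costs = R$9,383,419.20 − R$2,956,000 = R$6,427,419.20.
Degree of operating leverage = R$9,383,419.20 / R$6,427,419.20 = 1.4599.

1.46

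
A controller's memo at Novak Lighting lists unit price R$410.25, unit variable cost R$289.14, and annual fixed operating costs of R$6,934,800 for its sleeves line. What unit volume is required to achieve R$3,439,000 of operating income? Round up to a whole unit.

Contribution margin per unit = R$410.25 − R$289.14 = R$121.11.
Required volume = (fixed costs + target profit) ÷ CM = (R$6,934,800 + R$3,439,000) ÷ R$121.11 = 85,656.02, so 85,657 sleeves.

85,657 sleeves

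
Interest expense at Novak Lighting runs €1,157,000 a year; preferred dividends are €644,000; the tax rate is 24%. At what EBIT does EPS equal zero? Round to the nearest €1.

Grossing the preferred dividend up to pre-tax terms: €644,000 / (1 − 0.24) = €847,368.42.
Financial break-even EBIT = interest + D_p ÷ (1 − t) = €1,157,000 + €847,368.42 = €2,004,368.42.

€2,004,368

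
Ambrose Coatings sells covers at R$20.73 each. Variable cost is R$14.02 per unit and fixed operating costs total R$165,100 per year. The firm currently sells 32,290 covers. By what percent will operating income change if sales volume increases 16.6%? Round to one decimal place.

+69.7%

Contribution at this volume is 32,290 × R$6.71 = R$216,665.90.
Operating income = contribution − fixed costs = R$216,665.90 − R$165,100 = R$51,565.90.
Degree of operating leverage = R$216,665.90 / R$51,565.90 = 4.2017.
%ΔEBIT = DOL × %ΔSales = 4.2017 × +16.6% = +69.7%.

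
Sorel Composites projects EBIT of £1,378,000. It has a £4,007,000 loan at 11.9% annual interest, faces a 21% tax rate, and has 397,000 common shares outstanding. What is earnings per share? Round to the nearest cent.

£1.79

Interest = £476,833.00, so EBT = £1,378,000 − £476,833.00 = £901,167.00.
Net income = £901,167.00 × (1 − 0.21) = £711,921.93.
EPS = £711,921.93 ÷ 397,000 = £1.79.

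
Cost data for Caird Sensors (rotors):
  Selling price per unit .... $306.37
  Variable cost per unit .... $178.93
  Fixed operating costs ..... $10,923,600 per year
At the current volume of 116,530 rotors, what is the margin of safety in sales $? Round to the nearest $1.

Contribution margin per unit = $306.37 − $178.93 = $127.44. Break-even units = $10,923,600 ÷ $127.44 = 85,715.63; break-even revenue = 85,715.63 × $306.37 = $26,260,697.83.
Current sales = 116,530 × $306.37 = $35,701,296.10.
Margin of safety = $35,701,296.10 − $26,260,697.83 = $9,440,598.

$9,440,598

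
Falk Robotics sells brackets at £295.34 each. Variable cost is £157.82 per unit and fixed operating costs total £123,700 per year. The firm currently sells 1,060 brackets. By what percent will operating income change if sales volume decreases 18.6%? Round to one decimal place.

Total contribution margin = 1,060 × £137.52 = £145,771.20.
Operating income = contribution − fixed costs = £145,771.20 − £123,700 = £22,071.20.
So DOL = total CM / EBIT = £145,771.20 / £22,071.20 = 6.6046.
Operating income changes by 6.6046 × -18.6% = -122.8%.

-122.8%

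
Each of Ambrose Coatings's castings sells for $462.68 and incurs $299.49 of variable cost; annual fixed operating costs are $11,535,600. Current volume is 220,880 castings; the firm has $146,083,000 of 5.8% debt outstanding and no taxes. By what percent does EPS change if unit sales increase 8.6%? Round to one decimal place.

+19.3%

Contribution at this volume is 220,880 × $163.19 = $36,045,407.20.
EBIT = $36,045,407.20 − $11,535,600 = $24,509,807.20.
Interest = $8,472,814.00, so EBIT − I = $16,036,993.20.
DCL = total CM / (EBIT − I) = $36,045,407.20 / $16,036,993.20 = 2.2476.
%ΔEPS = DCL × %ΔSales = 2.2476 × +8.6% = +19.3%.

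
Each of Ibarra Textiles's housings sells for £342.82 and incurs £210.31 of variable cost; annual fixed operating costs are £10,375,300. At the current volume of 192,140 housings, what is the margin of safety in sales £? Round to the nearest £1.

£39,027,232

Each unit contributes £342.82 − £210.31 = £132.51. Break-even units = £10,375,300 ÷ £132.51 = 78,298.24; break-even revenue = 78,298.24 × £342.82 = £26,842,203.20.
Actual sales revenue = 192,140 × £342.82 = £65,869,434.80.
Margin of safety = £65,869,434.80 − £26,842,203.20 = £39,027,232.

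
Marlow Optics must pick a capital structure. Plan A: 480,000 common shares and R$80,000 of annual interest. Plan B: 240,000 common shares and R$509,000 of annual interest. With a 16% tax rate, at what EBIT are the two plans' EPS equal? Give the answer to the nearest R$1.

Set EPS_A = EPS_B: (EBIT − R$80,000)(1 − 0.16) ÷ 480,000 = (EBIT − R$509,000)(1 − 0.16) ÷ 240,000.
The (1 − t) factor cancels: (EBIT − 80,000) × 240,000 = (EBIT − 509,000) × 480,000.
EBIT × (480,000 − 240,000) = 509,000 × 480,000 − 80,000 × 240,000 = 225,120,000,000, so EBIT = 225,120,000,000 ÷ 240,000 = 938,000.00.

R$938,000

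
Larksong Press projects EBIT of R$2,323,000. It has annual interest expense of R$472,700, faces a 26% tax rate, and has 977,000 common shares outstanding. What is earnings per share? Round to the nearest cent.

Interest = R$472,700.00, so EBT = R$2,323,000 − R$472,700.00 = R$1,850,300.00.
Net income = R$1,850,300.00 × (1 − 0.26) = R$1,369,222.00.
EPS = R$1,369,222.00 ÷ 977,000 = R$1.40.

R$1.40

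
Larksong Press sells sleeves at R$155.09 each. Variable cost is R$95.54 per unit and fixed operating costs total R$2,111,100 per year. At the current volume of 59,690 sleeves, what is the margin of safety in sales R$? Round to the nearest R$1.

R$3,759,245

Each unit contributes R$155.09 − R$95.54 = R$59.55. Break-even units = R$2,111,100 ÷ R$59.55 = 35,450.88; break-even revenue = 35,450.88 × R$155.09 = R$5,498,077.23.
Actual sales revenue = 59,690 × R$155.09 = R$9,257,322.10.
Margin of safety = R$9,257,322.10 − R$5,498,077.23 = R$3,759,245.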